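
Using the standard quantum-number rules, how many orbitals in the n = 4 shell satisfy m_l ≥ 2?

With n = 4 the allowed l are 0, 1, …, 3.
Contributions: l=2 → 1; l=3 → 2.
Total orbitals: 1 + 2 = 3.

3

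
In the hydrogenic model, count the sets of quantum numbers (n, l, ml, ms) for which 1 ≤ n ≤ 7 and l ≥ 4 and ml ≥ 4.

20

Count contributing orbitals for each principal shell:
n=5 → 1; n=6 → 3; n=7 → 6.
Orbitals: 1 + 3 + 6 = 10. Including both spin states (ms = ±1/2) gives 2 × 10 = 20 states.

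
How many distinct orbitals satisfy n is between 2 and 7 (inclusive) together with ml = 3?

Work shell by shell — for each n, count the (l, ml) pairs that satisfy ml = 3:
n=4 → 1; n=5 → 2; n=6 → 3; n=7 → 4.
Total orbitals: 1 + 2 + 3 + 4 = 10.

10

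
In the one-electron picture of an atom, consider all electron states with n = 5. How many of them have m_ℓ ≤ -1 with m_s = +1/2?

The n = 5 shell has ℓ = 0 through 4; check each.
Per ℓ-value: ℓ=1 → 1; ℓ=2 → 2; ℓ=3 → 3; ℓ=4 → 4.
Orbitals: 1 + 2 + 3 + 4 = 10. With m_s fixed to a single value there is one state per orbital, giving 10 states.

10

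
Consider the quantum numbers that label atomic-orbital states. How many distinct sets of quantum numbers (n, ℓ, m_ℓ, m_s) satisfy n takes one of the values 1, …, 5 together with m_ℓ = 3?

6

Go shell by shell, enumerating (ℓ, m_ℓ) with m_ℓ = 3:
n=4 → 1; n=5 → 2.
Orbitals: 1 + 2 = 3. Including both spin states (m_s = ±1/2) gives 2 × 3 = 6 states.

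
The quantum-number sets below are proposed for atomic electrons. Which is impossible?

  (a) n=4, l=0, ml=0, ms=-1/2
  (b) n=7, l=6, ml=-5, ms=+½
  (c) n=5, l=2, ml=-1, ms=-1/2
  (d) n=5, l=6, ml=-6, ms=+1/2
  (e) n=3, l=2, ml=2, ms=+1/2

(d) has l = 6 ≥ n = 5, violating 0 ≤ l ≤ n−1.
The remaining sets (a), (b), (c), (e) satisfy all four rules.

(d)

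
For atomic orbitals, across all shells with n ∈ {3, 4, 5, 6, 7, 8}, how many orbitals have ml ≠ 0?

166

Treat each shell separately and count matching orbitals:
n=3 → 6; n=4 → 12; n=5 → 20; n=6 → 30; n=7 → 42; n=8 → 56.
Total orbitals: 6 + 12 + 20 + 30 + 42 + 56 = 166.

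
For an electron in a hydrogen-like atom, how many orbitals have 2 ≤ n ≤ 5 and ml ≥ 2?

10

Treat each shell separately and count matching orbitals:
n=3 → 1; n=4 → 3; n=5 → 6.
Total orbitals: 1 + 3 + 6 = 10.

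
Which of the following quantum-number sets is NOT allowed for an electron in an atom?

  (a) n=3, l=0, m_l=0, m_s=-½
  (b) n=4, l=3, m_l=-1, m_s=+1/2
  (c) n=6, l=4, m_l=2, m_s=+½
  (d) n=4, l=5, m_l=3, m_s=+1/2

(d) has l = 5 ≥ n = 4, violating 0 ≤ l ≤ n−1.
The remaining sets (a), (b), (c) satisfy all four rules.

(d)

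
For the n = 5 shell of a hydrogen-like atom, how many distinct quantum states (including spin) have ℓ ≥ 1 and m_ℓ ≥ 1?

With n = 5 the allowed ℓ are 0, 1, …, 4.
Per ℓ-value: ℓ=1 → 1; ℓ=2 → 2; ℓ=3 → 3; ℓ=4 → 4.
Orbitals: 1 + 2 + 3 + 4 = 10. Each orbital carries two spin states, so 10 × 2 = 20 states.

20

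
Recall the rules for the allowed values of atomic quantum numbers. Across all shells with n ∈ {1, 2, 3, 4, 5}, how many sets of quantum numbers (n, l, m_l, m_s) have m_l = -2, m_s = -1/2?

6

For each n in the range, tally the orbitals obeying m_l = -2:
n=3 → 1; n=4 → 2; n=5 → 3.
Orbitals: 1 + 2 + 3 = 6. With m_s fixed to -1/2 there is one state per orbital, so 6 states.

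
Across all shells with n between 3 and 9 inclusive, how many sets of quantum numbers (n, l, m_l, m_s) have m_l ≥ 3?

Treat each shell separately and count matching orbitals:
n=4 → 1; n=5 → 3; n=6 → 6; n=7 → 10; n=8 → 15; n=9 → 21.
Orbitals: 1 + 3 + 6 + 10 + 15 + 21 = 56. Including both spin states (m_s = ±1/2) gives 2 × 56 = 112 states.

112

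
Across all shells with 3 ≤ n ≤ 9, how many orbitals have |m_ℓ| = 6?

12

Treat each shell separately and count matching orbitals:
n=7 → 2; n=8 → 4; n=9 → 6.
Total orbitals: 2 + 4 + 6 = 12.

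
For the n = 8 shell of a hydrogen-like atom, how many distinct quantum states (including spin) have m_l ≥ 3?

30

Go through l = 0, …, 7 (the values permitted for n = 8).
The (l, m_l) pairs meeting m_l ≥ 3 give: l=3 → 1; l=4 → 2; l=5 → 3; l=6 → 4; l=7 → 5.
Orbitals: 1 + 2 + 3 + 4 + 5 = 15. Each orbital carries two spin states, so 15 × 2 = 30 states.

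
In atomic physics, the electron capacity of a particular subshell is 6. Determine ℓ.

2(2ℓ+1) = 6 ⇒ 2ℓ+1 = 3 ⇒ ℓ = 1.

ℓ = 1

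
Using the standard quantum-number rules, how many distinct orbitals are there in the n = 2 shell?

4

The n = 2 shell contains n² = 2² = 4 orbitals.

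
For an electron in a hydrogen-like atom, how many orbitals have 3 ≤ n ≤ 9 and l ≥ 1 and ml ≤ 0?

Per-shell orbital counts meeting the constraint:
n=3 → 5; n=4 → 9; n=5 → 14; n=6 → 20; n=7 → 27; n=8 → 35; n=9 → 44.
Total orbitals: 5 + 9 + 14 + 20 + 27 + 35 + 44 = 154.

154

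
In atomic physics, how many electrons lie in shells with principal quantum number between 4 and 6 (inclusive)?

154

Shell n has n² orbitals: 4²=16 + 5²=25 + 6²=36 = 77 orbitals.
Two spin states per orbital: 2 × 77 = 154 electrons.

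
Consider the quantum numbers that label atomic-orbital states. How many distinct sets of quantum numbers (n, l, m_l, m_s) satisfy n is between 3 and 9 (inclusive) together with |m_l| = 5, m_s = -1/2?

20

Go shell by shell, enumerating (l, m_l) with |m_l| = 5:
n=6 → 2; n=7 → 4; n=8 → 6; n=9 → 8.
Orbitals: 2 + 4 + 6 + 8 = 20. With m_s fixed to -1/2 there is one state per orbital, so 20 states.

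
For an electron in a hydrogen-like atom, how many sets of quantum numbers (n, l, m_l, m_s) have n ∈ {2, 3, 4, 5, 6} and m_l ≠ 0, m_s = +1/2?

Go shell by shell, enumerating (l, m_l) with m_l ≠ 0:
n=2 → 2; n=3 → 6; n=4 → 12; n=5 → 20; n=6 → 30.
Orbitals: 2 + 6 + 12 + 20 + 30 = 70. With m_s fixed to +1/2 there is one state per orbital, so 70 states.

70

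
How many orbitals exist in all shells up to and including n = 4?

Total orbitals = 1² + 2² + 3² + 4² = 30.

30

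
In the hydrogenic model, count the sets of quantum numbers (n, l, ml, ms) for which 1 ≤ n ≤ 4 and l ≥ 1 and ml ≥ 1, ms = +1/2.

10

Go shell by shell, enumerating (l, ml) with l ≥ 1 and ml ≥ 1:
n=2 → 1; n=3 → 3; n=4 → 6.
Orbitals: 1 + 3 + 6 = 10. With ms fixed to +1/2 there is one state per orbital, so 10 states.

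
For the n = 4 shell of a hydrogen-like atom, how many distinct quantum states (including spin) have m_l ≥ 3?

Go through l = 0, …, 3 (the values permitted for n = 4).
Per l-value: l=3 → 1.
Orbitals: 1. Each orbital carries two spin states, so 1 × 2 = 2 states.

2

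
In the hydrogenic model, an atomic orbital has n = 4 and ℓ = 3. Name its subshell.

4f

ℓ = 3 corresponds to the letter 'f', so the subshell is 4f.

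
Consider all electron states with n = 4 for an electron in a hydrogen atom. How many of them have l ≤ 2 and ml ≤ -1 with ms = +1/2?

3

The n = 4 shell has l = 0 through 3; check each.
The (l, ml) pairs meeting l ≤ 2 and ml ≤ -1 give: l=1 → 1; l=2 → 2.
Orbitals: 1 + 2 = 3. With ms fixed to a single value there is one state per orbital, giving 3 states.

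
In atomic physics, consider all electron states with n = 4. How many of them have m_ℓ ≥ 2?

6

Contributions: ℓ=2 → 1; ℓ=3 → 2.
Orbitals: 1 + 2 = 3. Each orbital carries two spin states, so 3 × 2 = 6 states.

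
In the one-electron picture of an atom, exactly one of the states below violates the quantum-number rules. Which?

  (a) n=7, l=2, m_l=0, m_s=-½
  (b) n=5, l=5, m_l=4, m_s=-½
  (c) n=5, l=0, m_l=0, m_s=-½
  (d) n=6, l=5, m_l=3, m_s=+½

(b)

(b) has l = 5 ≥ n = 5, violating 0 ≤ l ≤ n−1.
The remaining sets (a), (c), (d) satisfy all four rules.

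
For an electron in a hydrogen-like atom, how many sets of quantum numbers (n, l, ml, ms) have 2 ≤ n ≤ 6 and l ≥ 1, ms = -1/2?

85

Count contributing orbitals for each principal shell:
n=2 → 3; n=3 → 8; n=4 → 15; n=5 → 24; n=6 → 35.
Orbitals: 3 + 8 + 15 + 24 + 35 = 85. With ms fixed to -1/2 there is one state per orbital, so 85 states.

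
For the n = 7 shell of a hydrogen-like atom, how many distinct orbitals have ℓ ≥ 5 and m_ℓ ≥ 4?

5

With n = 7 the allowed ℓ are 0, 1, …, 6.
Contributions: ℓ=5 → 2; ℓ=6 → 3.
Total orbitals: 2 + 3 = 5.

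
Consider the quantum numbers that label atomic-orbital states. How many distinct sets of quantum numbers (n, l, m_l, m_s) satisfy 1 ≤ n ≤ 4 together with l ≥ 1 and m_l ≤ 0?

For each n in the range, tally the orbitals obeying l ≥ 1 and m_l ≤ 0:
n=2 → 2; n=3 → 5; n=4 → 9.
Orbitals: 2 + 5 + 9 = 16. Including both spin states (m_s = ±1/2) gives 2 × 16 = 32 states.

32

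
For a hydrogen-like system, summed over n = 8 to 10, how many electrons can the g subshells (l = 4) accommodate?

54

A g subshell (l = 4) exists for every n ≥ 5, so shells n = 8, 9, 10 each contribute one — 3 subshells.
Since each g subshell holds 2(2·4+1) = 18 electrons, the total is 3 × 18 = 54.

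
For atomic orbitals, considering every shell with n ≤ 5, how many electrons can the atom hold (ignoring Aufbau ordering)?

Total orbitals = 1² + 2² + 3² + 4² + 5² = 55. Doubling for spin gives 110 electrons.

110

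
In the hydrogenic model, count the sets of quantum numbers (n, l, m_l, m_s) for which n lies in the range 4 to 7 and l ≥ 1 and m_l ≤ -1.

Treat each shell separately and count matching orbitals:
n=4 → 6; n=5 → 10; n=6 → 15; n=7 → 21.
Orbitals: 6 + 10 + 15 + 21 = 52. Including both spin states (m_s = ±1/2) gives 2 × 52 = 104 states.

104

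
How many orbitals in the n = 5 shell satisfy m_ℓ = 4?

For n = 5, ℓ ranges over 0 … 4.
Per ℓ-value: ℓ=4 → 1.
Total orbitals: 1.

1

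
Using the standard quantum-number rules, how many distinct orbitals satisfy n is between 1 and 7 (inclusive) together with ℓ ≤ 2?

Go shell by shell, enumerating (ℓ, m_ℓ) with ℓ ≤ 2:
n=1 → 1; n=2 → 4; n=3 → 9; n=4 → 9; n=5 → 9; n=6 → 9; n=7 → 9.
Total orbitals: 1 + 4 + 9 + 9 + 9 + 9 + 9 = 50.

50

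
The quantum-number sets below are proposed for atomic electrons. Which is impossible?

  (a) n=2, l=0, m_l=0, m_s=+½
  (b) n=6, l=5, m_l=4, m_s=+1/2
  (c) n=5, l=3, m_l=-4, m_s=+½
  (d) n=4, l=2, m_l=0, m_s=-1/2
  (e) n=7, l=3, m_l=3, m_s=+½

(c)

(c) has |m_l| = 4 > l = 3, violating −l ≤ m_l ≤ l.
The remaining sets (a), (b), (d), (e) satisfy all four rules.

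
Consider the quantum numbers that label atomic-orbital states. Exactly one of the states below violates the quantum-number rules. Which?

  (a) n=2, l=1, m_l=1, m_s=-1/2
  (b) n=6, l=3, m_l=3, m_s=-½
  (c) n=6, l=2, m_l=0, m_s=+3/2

(c) has m_s = +3/2, but an electron's spin must be ±1/2.
The remaining sets (a), (b) satisfy all four rules.

(c)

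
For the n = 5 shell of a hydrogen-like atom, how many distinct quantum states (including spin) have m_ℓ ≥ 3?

The (ℓ, m_ℓ) pairs meeting m_ℓ ≥ 3 give: ℓ=3 → 1; ℓ=4 → 2.
Orbitals: 1 + 2 = 3. Each orbital carries two spin states, so 3 × 2 = 6 states.

6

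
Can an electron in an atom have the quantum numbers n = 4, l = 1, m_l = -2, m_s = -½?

The magnetic quantum number must satisfy −l ≤ m_l ≤ l. With l = 1, m_l can only be -1, 0, 1, so m_l = -2 is forbidden.

Not allowed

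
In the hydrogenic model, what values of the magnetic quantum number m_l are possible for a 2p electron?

The 2p subshell has l = 1, and m_l takes every integer from −l to +l. With l = 1 that gives the 3 values -1, 0, 1.

-1, 0, 1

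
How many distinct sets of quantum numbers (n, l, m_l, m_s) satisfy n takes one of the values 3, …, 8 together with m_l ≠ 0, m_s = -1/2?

Go shell by shell, enumerating (l, m_l) with m_l ≠ 0:
n=3 → 6; n=4 → 12; n=5 → 20; n=6 → 30; n=7 → 42; n=8 → 56.
Orbitals: 6 + 12 + 20 + 30 + 42 + 56 = 166. With m_s fixed to -1/2 there is one state per orbital, so 166 states.

166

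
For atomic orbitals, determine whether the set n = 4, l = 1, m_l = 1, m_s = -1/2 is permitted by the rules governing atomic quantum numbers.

Valid

n = 4 is a positive integer. l = 1 satisfies 0 ≤ l ≤ n−1 = 3. m_l = 1 lies in the range −l … +l (here −1 … 1). m_s = -1/2 is one of ±1/2.
All four constraints are satisfied.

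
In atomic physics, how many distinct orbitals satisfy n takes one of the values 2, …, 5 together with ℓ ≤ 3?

45

Count contributing orbitals for each principal shell:
n=2 → 4; n=3 → 9; n=4 → 16; n=5 → 16.
Total orbitals: 4 + 9 + 16 + 16 = 45.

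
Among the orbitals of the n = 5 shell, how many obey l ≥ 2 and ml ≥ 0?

12

Contributions: l=2 → 3; l=3 → 4; l=4 → 5.
Total orbitals: 3 + 4 + 5 = 12.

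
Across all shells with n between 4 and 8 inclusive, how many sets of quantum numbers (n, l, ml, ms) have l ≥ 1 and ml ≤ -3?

70

For each n in the range, tally the orbitals obeying l ≥ 1 and ml ≤ -3:
n=4 → 1; n=5 → 3; n=6 → 6; n=7 → 10; n=8 → 15.
Orbitals: 1 + 3 + 6 + 10 + 15 = 35. Including both spin states (ms = ±1/2) gives 2 × 35 = 70 states.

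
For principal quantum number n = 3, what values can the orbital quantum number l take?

l is an integer with 0 ≤ l ≤ n−1, so for n = 3: l = 0, 1, 2.

0, 1, 2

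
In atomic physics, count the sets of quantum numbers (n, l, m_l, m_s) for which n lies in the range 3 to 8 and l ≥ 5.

Go shell by shell, enumerating (l, m_l) with l ≥ 5:
n=6 → 11; n=7 → 24; n=8 → 39.
Orbitals: 11 + 24 + 39 = 74. Including both spin states (m_s = ±1/2) gives 2 × 74 = 148 states.

148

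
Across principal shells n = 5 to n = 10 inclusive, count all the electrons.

Shell n has n² orbitals: 5²=25 + 6²=36 + 7²=49 + 8²=64 + 9²=81 + 10²=100 = 355 orbitals.
Two spin states per orbital: 2 × 355 = 710 electrons.

710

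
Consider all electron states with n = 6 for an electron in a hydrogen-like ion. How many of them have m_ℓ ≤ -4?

With n = 6 the allowed ℓ are 0, 1, …, 5.
Per ℓ-value: ℓ=4 → 1; ℓ=5 → 2.
Orbitals: 1 + 2 = 3. Each orbital carries two spin states, so 3 × 2 = 6 states.

6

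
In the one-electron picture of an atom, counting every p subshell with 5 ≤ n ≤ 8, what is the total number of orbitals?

12

A p subshell (l = 1) exists for every n ≥ 2, so shells n = 5, 6, 7, 8 each contribute one — 4 subshells.
Since each p subshell has 2·1+1 = 3 orbitals, the total is 4 × 3 = 12.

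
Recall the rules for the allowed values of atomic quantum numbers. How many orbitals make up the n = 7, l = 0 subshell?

A subshell has 2l+1 orbitals; with l = 0, that's 1.

1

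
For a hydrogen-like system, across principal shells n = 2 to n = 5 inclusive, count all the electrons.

Shell n has n² orbitals: 2²=4 + 3²=9 + 4²=16 + 5²=25 = 54 orbitals.
Two spin states per orbital: 2 × 54 = 108 electrons.

108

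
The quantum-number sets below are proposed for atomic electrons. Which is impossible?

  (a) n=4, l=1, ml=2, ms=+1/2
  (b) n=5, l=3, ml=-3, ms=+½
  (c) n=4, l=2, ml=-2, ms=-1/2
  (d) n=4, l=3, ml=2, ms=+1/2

(a)

(a) has |ml| = 2 > l = 1, violating −l ≤ ml ≤ l.
The remaining sets (b), (c), (d) satisfy all four rules.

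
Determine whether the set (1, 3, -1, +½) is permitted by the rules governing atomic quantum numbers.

No

The orbital quantum number must satisfy 0 ≤ l ≤ n−1. With n = 1 the allowed l values are 0, so l = 3 is out of range.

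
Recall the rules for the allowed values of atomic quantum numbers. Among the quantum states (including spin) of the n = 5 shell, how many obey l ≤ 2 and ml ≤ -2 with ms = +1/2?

The n = 5 shell has l = 0 through 4; check each.
Per l-value: l=2 → 1.
Orbitals: 1. With ms fixed to a single value there is one state per orbital, giving 1 state.

1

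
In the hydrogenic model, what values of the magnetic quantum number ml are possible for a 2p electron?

The 2p subshell has l = 1, and ml takes every integer from −l to +l. With l = 1 that gives the 3 values -1, 0, 1.

-1, 0, 1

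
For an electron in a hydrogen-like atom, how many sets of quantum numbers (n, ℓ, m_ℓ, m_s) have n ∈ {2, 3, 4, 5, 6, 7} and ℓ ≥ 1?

For each n in the range, tally the orbitals obeying ℓ ≥ 1:
n=2 → 3; n=3 → 8; n=4 → 15; n=5 → 24; n=6 → 35; n=7 → 48.
Orbitals: 3 + 8 + 15 + 24 + 35 + 48 = 133. Including both spin states (m_s = ±1/2) gives 2 × 133 = 266 states.

266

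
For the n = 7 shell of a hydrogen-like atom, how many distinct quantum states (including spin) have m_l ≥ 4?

12

Go through l = 0, …, 6 (the values permitted for n = 7).
Per l-value: l=4 → 1; l=5 → 2; l=6 → 3.
Orbitals: 1 + 2 + 3 = 6. Each orbital carries two spin states, so 6 × 2 = 12 states.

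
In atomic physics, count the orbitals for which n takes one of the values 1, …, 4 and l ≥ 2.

For each n in the range, tally the orbitals obeying l ≥ 2:
n=3 → 5; n=4 → 12.
Total orbitals: 5 + 12 = 17.

17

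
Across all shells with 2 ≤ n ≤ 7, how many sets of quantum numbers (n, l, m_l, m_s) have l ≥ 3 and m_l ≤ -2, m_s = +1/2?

30

Go shell by shell, enumerating (l, m_l) with l ≥ 3 and m_l ≤ -2:
n=4 → 2; n=5 → 5; n=6 → 9; n=7 → 14.
Orbitals: 2 + 5 + 9 + 14 = 30. With m_s fixed to +1/2 there is one state per orbital, so 30 states.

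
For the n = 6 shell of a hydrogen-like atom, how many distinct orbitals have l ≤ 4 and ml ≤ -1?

The n = 6 shell has l = 0 through 5; check each.
Orbitals with l ≤ 4 and ml ≤ -1, by l: l=1 → 1; l=2 → 2; l=3 → 3; l=4 → 4.
Total orbitals: 1 + 2 + 3 + 4 = 10.

10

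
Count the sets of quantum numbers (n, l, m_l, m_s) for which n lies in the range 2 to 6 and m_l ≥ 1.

Count contributing orbitals for each principal shell:
n=2 → 1; n=3 → 3; n=4 → 6; n=5 → 10; n=6 → 15.
Orbitals: 1 + 3 + 6 + 10 + 15 = 35. Including both spin states (m_s = ±1/2) gives 2 × 35 = 70 states.

70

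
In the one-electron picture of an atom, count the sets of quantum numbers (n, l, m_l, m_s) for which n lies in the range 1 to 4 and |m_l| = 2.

Work shell by shell — for each n, count the (l, m_l) pairs that satisfy |m_l| = 2:
n=3 → 2; n=4 → 4.
Orbitals: 2 + 4 = 6. Including both spin states (m_s = ±1/2) gives 2 × 6 = 12 states.

12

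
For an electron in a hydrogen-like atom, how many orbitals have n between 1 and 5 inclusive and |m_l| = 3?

Per-shell orbital counts meeting the constraint:
n=4 → 2; n=5 → 4.
Total orbitals: 2 + 4 = 6.

6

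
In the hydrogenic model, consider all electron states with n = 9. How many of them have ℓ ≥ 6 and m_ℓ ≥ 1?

42

Go through ℓ = 0, …, 8 (the values permitted for n = 9).
The (ℓ, m_ℓ) pairs meeting ℓ ≥ 6 and m_ℓ ≥ 1 give: ℓ=6 → 6; ℓ=7 → 7; ℓ=8 → 8.
Orbitals: 6 + 7 + 8 = 21. Each orbital carries two spin states, so 21 × 2 = 42 states.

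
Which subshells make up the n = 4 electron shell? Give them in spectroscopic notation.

For n = 4, ℓ runs from 0 to 3. In spectroscopic notation ℓ = 0,1,2,… ↔ s,p,d,f,g,h,i, so the subshells are 4s, 4p, 4d, 4f.

4s, 4p, 4d, 4f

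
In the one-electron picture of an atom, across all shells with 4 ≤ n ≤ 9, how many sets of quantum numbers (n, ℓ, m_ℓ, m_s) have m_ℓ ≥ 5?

Work shell by shell — for each n, count the (ℓ, m_ℓ) pairs that satisfy m_ℓ ≥ 5:
n=6 → 1; n=7 → 3; n=8 → 6; n=9 → 10.
Orbitals: 1 + 3 + 6 + 10 = 20. Including both spin states (m_s = ±1/2) gives 2 × 20 = 40 states.

40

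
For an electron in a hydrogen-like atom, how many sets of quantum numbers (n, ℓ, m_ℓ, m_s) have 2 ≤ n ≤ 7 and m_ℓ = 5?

6

For each n in the range, tally the orbitals obeying m_ℓ = 5:
n=6 → 1; n=7 → 2.
Orbitals: 1 + 2 = 3. Including both spin states (m_s = ±1/2) gives 2 × 3 = 6 states.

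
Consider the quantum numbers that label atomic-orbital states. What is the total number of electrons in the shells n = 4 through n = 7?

252

Shell n has n² orbitals: 4²=16 + 5²=25 + 6²=36 + 7²=49 = 126 orbitals.
Two spin states per orbital: 2 × 126 = 252 electrons.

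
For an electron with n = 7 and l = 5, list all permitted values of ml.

-5, -4, -3, -2, -1, 0, 1, 2, 3, 4, 5

ml takes every integer from −l to +l. With l = 5 that gives the 11 values -5, -4, -3, -2, -1, 0, 1, 2, 3, 4, 5.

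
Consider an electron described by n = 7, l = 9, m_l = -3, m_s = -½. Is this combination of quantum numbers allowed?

The orbital quantum number must satisfy 0 ≤ l ≤ n−1. With n = 7 the allowed l values are 0, 1, 2, 3, 4, 5, 6, so l = 9 is out of range.

Invalid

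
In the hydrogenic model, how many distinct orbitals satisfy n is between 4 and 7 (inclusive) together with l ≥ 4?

62

Per-shell orbital counts meeting the constraint:
n=5 → 9; n=6 → 20; n=7 → 33.
Total orbitals: 9 + 20 + 33 = 62.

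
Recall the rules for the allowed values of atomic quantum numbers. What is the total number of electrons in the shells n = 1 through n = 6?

Shell n has n² orbitals: 1²=1 + 2²=4 + 3²=9 + 4²=16 + 5²=25 + 6²=36 = 91 orbitals.
Two spin states per orbital: 2 × 91 = 182 electrons.

182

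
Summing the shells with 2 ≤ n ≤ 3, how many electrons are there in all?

Shell n has n² orbitals: 2²=4 + 3²=9 = 13 orbitals.
Two spin states per orbital: 2 × 13 = 26 electrons.

26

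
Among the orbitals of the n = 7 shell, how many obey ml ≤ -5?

For n = 7, l ranges over 0 … 6.
Orbitals with ml ≤ -5, by l: l=5 → 1; l=6 → 2.
Total orbitals: 1 + 2 = 3.

3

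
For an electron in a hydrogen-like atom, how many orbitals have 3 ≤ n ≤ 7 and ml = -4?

Go shell by shell, enumerating (l, ml) with ml = -4:
n=5 → 1; n=6 → 2; n=7 → 3.
Total orbitals: 1 + 2 + 3 = 6.

6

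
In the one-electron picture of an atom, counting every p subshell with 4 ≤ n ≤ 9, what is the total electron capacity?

A p subshell (ℓ = 1) exists for every n ≥ 2, so shells n = 4, 5, 6, 7, 8, 9 each contribute one — 6 subshells.
Since each p subshell holds 2(2·1+1) = 6 electrons, the total is 6 × 6 = 36.

36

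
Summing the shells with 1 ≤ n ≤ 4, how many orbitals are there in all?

30

Shell n has n² orbitals: 1²=1 + 2²=4 + 3²=9 + 4²=16 = 30 orbitals.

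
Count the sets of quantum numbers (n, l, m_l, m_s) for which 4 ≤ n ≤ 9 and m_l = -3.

For each n in the range, tally the orbitals obeying m_l = -3:
n=4 → 1; n=5 → 2; n=6 → 3; n=7 → 4; n=8 → 5; n=9 → 6.
Orbitals: 1 + 2 + 3 + 4 + 5 + 6 = 21. Including both spin states (m_s = ±1/2) gives 2 × 21 = 42 states.

42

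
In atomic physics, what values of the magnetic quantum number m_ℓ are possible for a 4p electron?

-1, 0, 1

The 4p subshell has ℓ = 1, and m_ℓ takes every integer from −ℓ to +ℓ. With ℓ = 1 that gives the 3 values -1, 0, 1.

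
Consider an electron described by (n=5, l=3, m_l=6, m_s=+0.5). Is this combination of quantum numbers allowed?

No

The magnetic quantum number must satisfy −l ≤ m_l ≤ l. With l = 3, m_l can only be -3, -2, -1, 0, 1, 2, 3, so m_l = 6 is forbidden.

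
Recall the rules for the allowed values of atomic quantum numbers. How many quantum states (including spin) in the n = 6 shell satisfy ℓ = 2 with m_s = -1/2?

The n = 6 shell has ℓ = 0 through 5; check each.
Per ℓ-value: ℓ=2 → 5.
Orbitals: 5. With m_s fixed to a single value there is one state per orbital, giving 5 states.

5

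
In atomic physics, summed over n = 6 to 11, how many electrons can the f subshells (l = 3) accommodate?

84

An f subshell (l = 3) exists for every n ≥ 4, so shells n = 6, 7, 8, 9, 10, 11 each contribute one — 6 subshells.
Since each f subshell holds 2(2·3+1) = 14 electrons, the total is 6 × 14 = 84.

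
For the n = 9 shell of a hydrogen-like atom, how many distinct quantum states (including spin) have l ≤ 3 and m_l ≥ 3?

2

Contributions: l=3 → 1.
Orbitals: 1. Each orbital carries two spin states, so 1 × 2 = 2 states.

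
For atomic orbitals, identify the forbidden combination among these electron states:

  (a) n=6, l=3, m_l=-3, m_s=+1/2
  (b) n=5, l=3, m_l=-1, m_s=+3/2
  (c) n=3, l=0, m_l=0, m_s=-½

(b) has m_s = +3/2, but an electron's spin must be ±1/2.
The remaining sets (a), (c) satisfy all four rules.

(b)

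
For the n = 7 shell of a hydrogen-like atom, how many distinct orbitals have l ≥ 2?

The n = 7 shell has l = 0 through 6; check each.
The (l, ml) pairs meeting l ≥ 2 give: l=2 → 5; l=3 → 7; l=4 → 9; l=5 → 11; l=6 → 13.
Total orbitals: 5 + 7 + 9 + 11 + 13 = 45.

45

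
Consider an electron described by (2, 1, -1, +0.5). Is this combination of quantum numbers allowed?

Yes

n = 2 is a positive integer. l = 1 satisfies 0 ≤ l ≤ n−1 = 1. ml = -1 lies in the range −l … +l (here −1 … 1). ms = +1/2 is one of ±1/2.
All four constraints are satisfied.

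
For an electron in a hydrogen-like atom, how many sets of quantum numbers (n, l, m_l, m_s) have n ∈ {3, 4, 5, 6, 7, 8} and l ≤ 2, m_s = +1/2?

54

Go shell by shell, enumerating (l, m_l) with l ≤ 2:
n=3 → 9; n=4 → 9; n=5 → 9; n=6 → 9; n=7 → 9; n=8 → 9.
Orbitals: 9 + 9 + 9 + 9 + 9 + 9 = 54. With m_s fixed to +1/2 there is one state per orbital, so 54 states.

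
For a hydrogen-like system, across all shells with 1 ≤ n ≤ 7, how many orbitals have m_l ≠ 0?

Go shell by shell, enumerating (l, m_l) with m_l ≠ 0:
n=2 → 2; n=3 → 6; n=4 → 12; n=5 → 20; n=6 → 30; n=7 → 42.
Total orbitals: 2 + 6 + 12 + 20 + 30 + 42 = 112.

112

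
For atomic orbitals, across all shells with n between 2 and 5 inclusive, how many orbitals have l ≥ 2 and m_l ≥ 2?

10

Treat each shell separately and count matching orbitals:
n=3 → 1; n=4 → 3; n=5 → 6.
Total orbitals: 1 + 3 + 6 = 10.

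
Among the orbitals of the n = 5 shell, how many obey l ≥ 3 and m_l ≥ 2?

5

Per l-value: l=3 → 2; l=4 → 3.
Total orbitals: 2 + 3 = 5.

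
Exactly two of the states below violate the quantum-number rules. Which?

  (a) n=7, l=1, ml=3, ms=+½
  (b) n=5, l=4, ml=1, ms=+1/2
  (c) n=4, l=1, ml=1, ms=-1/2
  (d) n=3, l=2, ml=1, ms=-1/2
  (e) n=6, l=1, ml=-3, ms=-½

(a) and (e)

(a) has |ml| = 3 > l = 1, violating −l ≤ ml ≤ l.
(e) has |ml| = 3 > l = 1, violating −l ≤ ml ≤ l.
The remaining sets (b), (c), (d) satisfy all four rules.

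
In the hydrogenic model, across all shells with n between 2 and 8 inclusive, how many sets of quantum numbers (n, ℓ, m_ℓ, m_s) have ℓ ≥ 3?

Go shell by shell, enumerating (ℓ, m_ℓ) with ℓ ≥ 3:
n=4 → 7; n=5 → 16; n=6 → 27; n=7 → 40; n=8 → 55.
Orbitals: 7 + 16 + 27 + 40 + 55 = 145. Including both spin states (m_s = ±1/2) gives 2 × 145 = 290 states.

290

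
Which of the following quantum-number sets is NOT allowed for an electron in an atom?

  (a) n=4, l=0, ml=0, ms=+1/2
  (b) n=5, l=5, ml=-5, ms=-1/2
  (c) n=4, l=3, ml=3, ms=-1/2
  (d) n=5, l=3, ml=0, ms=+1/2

(b)

(b) has l = 5 ≥ n = 5, violating 0 ≤ l ≤ n−1.
The remaining sets (a), (c), (d) satisfy all four rules.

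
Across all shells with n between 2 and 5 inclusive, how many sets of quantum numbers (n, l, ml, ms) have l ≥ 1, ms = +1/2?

50

For each n in the range, tally the orbitals obeying l ≥ 1:
n=2 → 3; n=3 → 8; n=4 → 15; n=5 → 24.
Orbitals: 3 + 8 + 15 + 24 = 50. With ms fixed to +1/2 there is one state per orbital, so 50 states.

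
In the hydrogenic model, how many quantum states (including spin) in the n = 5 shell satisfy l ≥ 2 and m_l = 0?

6

The n = 5 shell has l = 0 through 4; check each.
Orbitals with l ≥ 2 and m_l = 0, by l: l=2 → 1; l=3 → 1; l=4 → 1.
Orbitals: 1 + 1 + 1 = 3. Each orbital carries two spin states, so 3 × 2 = 6 states.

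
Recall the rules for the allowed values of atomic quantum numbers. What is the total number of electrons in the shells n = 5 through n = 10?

710

Shell n has n² orbitals: 5²=25 + 6²=36 + 7²=49 + 8²=64 + 9²=81 + 10²=100 = 355 orbitals.
Two spin states per orbital: 2 × 355 = 710 electrons.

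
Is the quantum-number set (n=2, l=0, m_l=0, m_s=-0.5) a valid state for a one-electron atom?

n = 2 is a positive integer. l = 0 satisfies 0 ≤ l ≤ n−1 = 1. m_l = 0 lies in the range −l … +l (here 0). m_s = -1/2 is one of ±1/2.
All four constraints are satisfied.

Yes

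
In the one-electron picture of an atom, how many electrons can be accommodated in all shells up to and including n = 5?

Total orbitals = 1² + 2² + 3² + 4² + 5² = 55. Doubling for spin gives 110 electrons.

110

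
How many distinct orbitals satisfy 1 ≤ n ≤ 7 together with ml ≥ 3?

20

Work shell by shell — for each n, count the (l, ml) pairs that satisfy ml ≥ 3:
n=4 → 1; n=5 → 3; n=6 → 6; n=7 → 10.
Total orbitals: 1 + 3 + 6 + 10 = 20.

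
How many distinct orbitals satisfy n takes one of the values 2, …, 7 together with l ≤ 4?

104

Work shell by shell — for each n, count the (l, m_l) pairs that satisfy l ≤ 4:
n=2 → 4; n=3 → 9; n=4 → 16; n=5 → 25; n=6 → 25; n=7 → 25.
Total orbitals: 4 + 9 + 16 + 25 + 25 + 25 = 104.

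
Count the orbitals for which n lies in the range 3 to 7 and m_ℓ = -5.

3

For each n in the range, tally the orbitals obeying m_ℓ = -5:
n=6 → 1; n=7 → 2.
Total orbitals: 1 + 2 = 3.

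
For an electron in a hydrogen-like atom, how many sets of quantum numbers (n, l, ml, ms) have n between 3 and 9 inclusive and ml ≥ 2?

For each n in the range, tally the orbitals obeying ml ≥ 2:
n=3 → 1; n=4 → 3; n=5 → 6; n=6 → 10; n=7 → 15; n=8 → 21; n=9 → 28.
Orbitals: 1 + 3 + 6 + 10 + 15 + 21 + 28 = 84. Including both spin states (ms = ±1/2) gives 2 × 84 = 168 states.

168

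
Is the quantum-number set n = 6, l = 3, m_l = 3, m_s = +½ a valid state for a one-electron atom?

Allowed

n = 6 is a positive integer. l = 3 satisfies 0 ≤ l ≤ n−1 = 5. m_l = 3 lies in the range −l … +l (here −3 … 3). m_s = +1/2 is one of ±1/2.
All four constraints are satisfied.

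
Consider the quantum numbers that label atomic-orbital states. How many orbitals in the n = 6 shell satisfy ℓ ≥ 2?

32

For n = 6, ℓ ranges over 0 … 5.
Per ℓ-value: ℓ=2 → 5; ℓ=3 → 7; ℓ=4 → 9; ℓ=5 → 11.
Total orbitals: 5 + 7 + 9 + 11 = 32.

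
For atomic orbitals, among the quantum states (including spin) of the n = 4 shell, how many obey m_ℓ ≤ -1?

The (ℓ, m_ℓ) pairs meeting m_ℓ ≤ -1 give: ℓ=1 → 1; ℓ=2 → 2; ℓ=3 → 3.
Orbitals: 1 + 2 + 3 = 6. Each orbital carries two spin states, so 6 × 2 = 12 states.

12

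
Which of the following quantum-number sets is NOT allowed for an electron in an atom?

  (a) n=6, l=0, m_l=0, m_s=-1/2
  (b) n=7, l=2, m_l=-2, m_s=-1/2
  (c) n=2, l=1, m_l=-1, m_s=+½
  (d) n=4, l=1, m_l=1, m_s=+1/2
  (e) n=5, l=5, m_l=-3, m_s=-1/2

(e)

(e) has l = 5 ≥ n = 5, violating 0 ≤ l ≤ n−1.
The remaining sets (a), (b), (c), (d) satisfy all four rules.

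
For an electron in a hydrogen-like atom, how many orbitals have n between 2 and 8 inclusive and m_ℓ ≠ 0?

Go shell by shell, enumerating (ℓ, m_ℓ) with m_ℓ ≠ 0:
n=2 → 2; n=3 → 6; n=4 → 12; n=5 → 20; n=6 → 30; n=7 → 42; n=8 → 56.
Total orbitals: 2 + 6 + 12 + 20 + 30 + 42 + 56 = 168.

168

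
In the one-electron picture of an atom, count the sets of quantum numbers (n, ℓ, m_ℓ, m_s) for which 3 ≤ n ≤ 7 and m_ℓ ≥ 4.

Work shell by shell — for each n, count the (ℓ, m_ℓ) pairs that satisfy m_ℓ ≥ 4:
n=5 → 1; n=6 → 3; n=7 → 6.
Orbitals: 1 + 3 + 6 = 10. Including both spin states (m_s = ±1/2) gives 2 × 10 = 20 states.

20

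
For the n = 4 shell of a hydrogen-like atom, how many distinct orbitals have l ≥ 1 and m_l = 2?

2

With n = 4 the allowed l are 0, 1, …, 3.
Contributions: l=2 → 1; l=3 → 1.
Total orbitals: 1 + 1 = 2.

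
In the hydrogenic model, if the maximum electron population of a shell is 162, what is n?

n = 9

2n² = 162 ⇒ n² = 81 ⇒ n = 9.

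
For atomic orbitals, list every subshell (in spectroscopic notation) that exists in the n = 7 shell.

7s, 7p, 7d, 7f, 7g, 7h, 7i

For n = 7, l runs from 0 to 6. In spectroscopic notation l = 0,1,2,… ↔ s,p,d,f,g,h,i, so the subshells are 7s, 7p, 7d, 7f, 7g, 7h, 7i.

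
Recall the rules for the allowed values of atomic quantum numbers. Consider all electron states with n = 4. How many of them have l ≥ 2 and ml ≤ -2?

With n = 4 the allowed l are 0, 1, …, 3.
The (l, ml) pairs meeting l ≥ 2 and ml ≤ -2 give: l=2 → 1; l=3 → 2.
Orbitals: 1 + 2 = 3. Each orbital carries two spin states, so 3 × 2 = 6 states.

6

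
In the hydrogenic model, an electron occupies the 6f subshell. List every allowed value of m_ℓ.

-3, -2, -1, 0, 1, 2, 3

The 6f subshell has ℓ = 3, and m_ℓ takes every integer from −ℓ to +ℓ. With ℓ = 3 that gives the 7 values -3, -2, -1, 0, 1, 2, 3.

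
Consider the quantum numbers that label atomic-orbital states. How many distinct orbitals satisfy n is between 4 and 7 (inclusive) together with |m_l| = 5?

6

Work shell by shell — for each n, count the (l, m_l) pairs that satisfy |m_l| = 5:
n=6 → 2; n=7 → 4.
Total orbitals: 2 + 4 = 6.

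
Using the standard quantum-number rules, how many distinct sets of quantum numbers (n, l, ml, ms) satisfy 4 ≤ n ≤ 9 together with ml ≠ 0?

For each n in the range, tally the orbitals obeying ml ≠ 0:
n=4 → 12; n=5 → 20; n=6 → 30; n=7 → 42; n=8 → 56; n=9 → 72.
Orbitals: 12 + 20 + 30 + 42 + 56 + 72 = 232. Including both spin states (ms = ±1/2) gives 2 × 232 = 464 states.

464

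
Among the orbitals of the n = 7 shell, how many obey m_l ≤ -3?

With n = 7 the allowed l are 0, 1, …, 6.
Per l-value: l=3 → 1; l=4 → 2; l=5 → 3; l=6 → 4.
Total orbitals: 1 + 2 + 3 + 4 = 10.

10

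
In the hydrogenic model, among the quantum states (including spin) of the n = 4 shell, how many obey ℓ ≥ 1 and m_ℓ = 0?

6

Go through ℓ = 0, …, 3 (the values permitted for n = 4).
Per ℓ-value: ℓ=1 → 1; ℓ=2 → 1; ℓ=3 → 1.
Orbitals: 1 + 1 + 1 = 3. Each orbital carries two spin states, so 3 × 2 = 6 states.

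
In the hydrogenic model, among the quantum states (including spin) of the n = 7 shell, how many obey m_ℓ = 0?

For n = 7, ℓ ranges over 0 … 6.
Orbitals with m_ℓ = 0, by ℓ: ℓ=0 → 1; ℓ=1 → 1; ℓ=2 → 1; ℓ=3 → 1; ℓ=4 → 1; ℓ=5 → 1; ℓ=6 → 1.
Orbitals: 1 + 1 + 1 + 1 + 1 + 1 + 1 = 7. Each orbital carries two spin states, so 7 × 2 = 14 states.

14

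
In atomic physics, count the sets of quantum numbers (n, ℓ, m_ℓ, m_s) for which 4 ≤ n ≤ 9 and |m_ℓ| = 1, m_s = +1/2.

66

Count contributing orbitals for each principal shell:
n=4 → 6; n=5 → 8; n=6 → 10; n=7 → 12; n=8 → 14; n=9 → 16.
Orbitals: 6 + 8 + 10 + 12 + 14 + 16 = 66. With m_s fixed to +1/2 there is one state per orbital, so 66 states.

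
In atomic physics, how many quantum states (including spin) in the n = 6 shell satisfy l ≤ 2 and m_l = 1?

4

The n = 6 shell has l = 0 through 5; check each.
The (l, m_l) pairs meeting l ≤ 2 and m_l = 1 give: l=1 → 1; l=2 → 1.
Orbitals: 1 + 1 = 2. Each orbital carries two spin states, so 2 × 2 = 4 states.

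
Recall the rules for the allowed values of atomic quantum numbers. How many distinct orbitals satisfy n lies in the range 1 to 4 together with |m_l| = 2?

6

Count contributing orbitals for each principal shell:
n=3 → 2; n=4 → 4.
Total orbitals: 2 + 4 = 6.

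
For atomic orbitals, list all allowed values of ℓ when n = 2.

0, 1

ℓ is an integer with 0 ≤ ℓ ≤ n−1, so for n = 2: ℓ = 0, 1.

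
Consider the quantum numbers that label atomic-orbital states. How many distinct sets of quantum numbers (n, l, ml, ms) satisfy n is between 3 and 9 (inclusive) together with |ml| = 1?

Per-shell orbital counts meeting the constraint:
n=3 → 4; n=4 → 6; n=5 → 8; n=6 → 10; n=7 → 12; n=8 → 14; n=9 → 16.
Orbitals: 4 + 6 + 8 + 10 + 12 + 14 + 16 = 70. Including both spin states (ms = ±1/2) gives 2 × 70 = 140 states.

140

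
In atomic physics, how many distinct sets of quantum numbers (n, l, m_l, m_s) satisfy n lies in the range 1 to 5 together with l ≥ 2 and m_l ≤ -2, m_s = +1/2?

10

Go shell by shell, enumerating (l, m_l) with l ≥ 2 and m_l ≤ -2:
n=3 → 1; n=4 → 3; n=5 → 6.
Orbitals: 1 + 3 + 6 = 10. With m_s fixed to +1/2 there is one state per orbital, so 10 states.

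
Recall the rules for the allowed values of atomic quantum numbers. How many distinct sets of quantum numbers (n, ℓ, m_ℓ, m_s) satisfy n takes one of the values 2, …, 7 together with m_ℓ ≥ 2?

70

Count contributing orbitals for each principal shell:
n=3 → 1; n=4 → 3; n=5 → 6; n=6 → 10; n=7 → 15.
Orbitals: 1 + 3 + 6 + 10 + 15 = 35. Including both spin states (m_s = ±1/2) gives 2 × 35 = 70 states.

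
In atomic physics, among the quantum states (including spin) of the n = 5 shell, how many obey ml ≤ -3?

Go through l = 0, …, 4 (the values permitted for n = 5).
Orbitals with ml ≤ -3, by l: l=3 → 1; l=4 → 2.
Orbitals: 1 + 2 = 3. Each orbital carries two spin states, so 3 × 2 = 6 states.

6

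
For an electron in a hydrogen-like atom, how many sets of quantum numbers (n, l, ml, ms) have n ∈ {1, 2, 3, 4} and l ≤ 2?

46

Count contributing orbitals for each principal shell:
n=1 → 1; n=2 → 4; n=3 → 9; n=4 → 9.
Orbitals: 1 + 4 + 9 + 9 = 23. Including both spin states (ms = ±1/2) gives 2 × 23 = 46 states.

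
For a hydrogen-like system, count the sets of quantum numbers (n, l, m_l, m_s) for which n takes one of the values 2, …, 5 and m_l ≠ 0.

80

Go shell by shell, enumerating (l, m_l) with m_l ≠ 0:
n=2 → 2; n=3 → 6; n=4 → 12; n=5 → 20.
Orbitals: 2 + 6 + 12 + 20 = 40. Including both spin states (m_s = ±1/2) gives 2 × 40 = 80 states.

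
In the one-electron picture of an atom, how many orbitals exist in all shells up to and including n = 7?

Total orbitals = 1² + 2² + 3² + 4² + 5² + 6² + 7² = 140.

140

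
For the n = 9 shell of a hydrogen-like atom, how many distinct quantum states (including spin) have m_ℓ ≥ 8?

The (ℓ, m_ℓ) pairs meeting m_ℓ ≥ 8 give: ℓ=8 → 1.
Orbitals: 1. Each orbital carries two spin states, so 1 × 2 = 2 states.

2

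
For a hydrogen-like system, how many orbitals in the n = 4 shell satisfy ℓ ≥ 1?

For n = 4, ℓ ranges over 0 … 3.
Per ℓ-value: ℓ=1 → 3; ℓ=2 → 5; ℓ=3 → 7.
Total orbitals: 3 + 5 + 7 = 15.

15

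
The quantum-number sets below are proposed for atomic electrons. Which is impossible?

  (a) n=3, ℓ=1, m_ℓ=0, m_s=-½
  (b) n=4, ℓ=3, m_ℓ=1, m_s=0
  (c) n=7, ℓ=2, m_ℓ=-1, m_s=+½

(b)

(b) has m_s = 0, but an electron's spin must be ±1/2.
The remaining sets (a), (c) satisfy all four rules.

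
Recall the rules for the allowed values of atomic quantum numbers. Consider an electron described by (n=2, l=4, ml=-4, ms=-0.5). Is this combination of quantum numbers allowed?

The orbital quantum number must satisfy 0 ≤ l ≤ n−1. With n = 2 the allowed l values are 0, 1, so l = 4 is out of range.

Not allowed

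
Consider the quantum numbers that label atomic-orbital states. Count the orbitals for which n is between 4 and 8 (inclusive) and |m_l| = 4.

Go shell by shell, enumerating (l, m_l) with |m_l| = 4:
n=5 → 2; n=6 → 4; n=7 → 6; n=8 → 8.
Total orbitals: 2 + 4 + 6 + 8 = 20.

20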